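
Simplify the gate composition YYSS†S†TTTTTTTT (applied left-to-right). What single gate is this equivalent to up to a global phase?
S†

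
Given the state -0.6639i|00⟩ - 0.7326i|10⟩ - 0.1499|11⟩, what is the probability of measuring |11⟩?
0.02247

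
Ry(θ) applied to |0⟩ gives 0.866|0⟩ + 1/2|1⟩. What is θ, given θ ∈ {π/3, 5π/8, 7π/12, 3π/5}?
π/3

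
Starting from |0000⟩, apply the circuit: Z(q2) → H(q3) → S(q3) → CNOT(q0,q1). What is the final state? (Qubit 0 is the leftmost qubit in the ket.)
1/√2|0000⟩ + (1/√2)i|0001⟩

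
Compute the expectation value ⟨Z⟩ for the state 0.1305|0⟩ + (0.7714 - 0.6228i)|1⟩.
-0.9659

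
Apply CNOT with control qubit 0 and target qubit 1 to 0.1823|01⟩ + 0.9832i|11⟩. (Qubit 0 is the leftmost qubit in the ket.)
0.1823|01⟩ + 0.9832i|10⟩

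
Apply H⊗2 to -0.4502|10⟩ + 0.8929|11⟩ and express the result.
0.2214|00⟩ - 0.6716|01⟩ - 0.2214|10⟩ + 0.6716|11⟩

H⊗2 gives amp(|y⟩) = (1/2) Σ_x (−1)^(x·y) amp(|x⟩), where x·y is the number of positions in which both x and y have a 1.
|00⟩: (-0.4502 + 0.8929)/2 = 0.2214
|01⟩: (-0.4502 - 0.8929)/2 = -0.6716
|10⟩: (0.4502 - 0.8929)/2 = -0.2214
|11⟩: (0.4502 + 0.8929)/2 = 0.6716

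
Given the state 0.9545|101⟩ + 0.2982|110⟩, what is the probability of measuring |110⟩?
0.08892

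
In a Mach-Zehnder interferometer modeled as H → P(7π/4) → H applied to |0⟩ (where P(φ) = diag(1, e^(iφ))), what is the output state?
(0.8536 - (1/√8)i)|0⟩ + (0.1464 + (1/√8)i)|1⟩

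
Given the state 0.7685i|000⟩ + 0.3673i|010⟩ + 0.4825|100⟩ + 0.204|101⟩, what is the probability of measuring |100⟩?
0.2328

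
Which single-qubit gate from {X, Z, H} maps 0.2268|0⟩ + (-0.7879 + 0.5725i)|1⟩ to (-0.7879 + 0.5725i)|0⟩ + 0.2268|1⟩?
X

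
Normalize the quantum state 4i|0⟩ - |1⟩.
0.9701i|0⟩ - 0.2425|1⟩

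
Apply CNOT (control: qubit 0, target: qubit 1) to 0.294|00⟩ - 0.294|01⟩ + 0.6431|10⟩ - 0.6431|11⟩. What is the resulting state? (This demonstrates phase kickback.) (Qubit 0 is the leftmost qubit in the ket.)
0.294|00⟩ - 0.294|01⟩ - 0.6431|10⟩ + 0.6431|11⟩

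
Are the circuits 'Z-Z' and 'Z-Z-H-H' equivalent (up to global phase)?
Yes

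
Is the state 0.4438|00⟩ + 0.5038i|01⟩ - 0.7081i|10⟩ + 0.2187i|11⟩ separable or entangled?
Entangled

Writing the state as a|00⟩ + b|01⟩ + c|10⟩ + d|11⟩, it is a product state iff ad − bc = 0.
Here (a, b, c, d) = (0.4438, 0.5038i, -0.7081i, 0.2187i): ad − bc = (0.4438)(0.2187i) − (0.5038i)(-0.7081i) = (-0.3567 + 0.09706i) ≠ 0, so the state is entangled.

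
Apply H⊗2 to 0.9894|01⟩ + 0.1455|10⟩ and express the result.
0.5675|00⟩ - 0.422|01⟩ + 0.422|10⟩ - 0.5675|11⟩

H⊗2 gives amp(|y⟩) = (1/2) Σ_x (−1)^(x·y) amp(|x⟩), where x·y is the number of positions in which both x and y have a 1.
|00⟩: (0.9894 + 0.1455)/2 = 0.5675
|01⟩: (-0.9894 + 0.1455)/2 = -0.422
|10⟩: (0.9894 - 0.1455)/2 = 0.422
|11⟩: (-0.9894 - 0.1455)/2 = -0.5675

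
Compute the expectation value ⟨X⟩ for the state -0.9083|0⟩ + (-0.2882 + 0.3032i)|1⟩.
0.5235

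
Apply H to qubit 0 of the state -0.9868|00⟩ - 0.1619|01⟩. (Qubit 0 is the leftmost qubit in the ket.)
-0.6978|00⟩ - 0.1145|01⟩ - 0.6978|10⟩ - 0.1145|11⟩

H on qubit 0 mixes each pair of kets that differ only in qubit 0: amplitudes (a, b) of (|…0…⟩, |…1…⟩) become ((a + b)/√2, (a − b)/√2). Kets absent from the input have amplitude 0.
(|00⟩, |10⟩): (a, b) = (-0.9868, 0) → (-0.6978, -0.6978)
(|01⟩, |11⟩): (a, b) = (-0.1619, 0) → (-0.1145, -0.1145)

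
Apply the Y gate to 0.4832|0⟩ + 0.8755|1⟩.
-0.8755i|0⟩ + 0.4832i|1⟩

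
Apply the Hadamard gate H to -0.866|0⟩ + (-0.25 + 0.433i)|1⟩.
(-0.7891 + 0.3062i)|0⟩ + (-0.4356 - 0.3062i)|1⟩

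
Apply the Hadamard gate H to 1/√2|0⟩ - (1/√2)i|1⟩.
(1/2 - (1/2)i)|0⟩ + (1/2 + (1/2)i)|1⟩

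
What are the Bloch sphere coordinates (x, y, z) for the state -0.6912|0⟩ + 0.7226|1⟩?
(-0.9989, 0, -0.04439)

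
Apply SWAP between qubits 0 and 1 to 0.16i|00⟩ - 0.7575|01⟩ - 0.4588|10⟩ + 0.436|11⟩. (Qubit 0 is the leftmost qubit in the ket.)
0.16i|00⟩ - 0.4588|01⟩ - 0.7575|10⟩ + 0.436|11⟩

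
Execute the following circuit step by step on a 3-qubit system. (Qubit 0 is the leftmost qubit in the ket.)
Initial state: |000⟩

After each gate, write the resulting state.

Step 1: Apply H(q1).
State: 1/√2|000⟩ + 1/√2|010⟩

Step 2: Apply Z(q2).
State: 1/√2|000⟩ + 1/√2|010⟩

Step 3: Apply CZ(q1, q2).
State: 1/√2|000⟩ + 1/√2|010⟩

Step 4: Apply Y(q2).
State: (1/√2)i|001⟩ + (1/√2)i|011⟩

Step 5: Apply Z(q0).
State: (1/√2)i|001⟩ + (1/√2)i|011⟩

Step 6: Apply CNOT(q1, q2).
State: (1/√2)i|001⟩ + (1/√2)i|010⟩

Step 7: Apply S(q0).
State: (1/√2)i|001⟩ + (1/√2)i|010⟩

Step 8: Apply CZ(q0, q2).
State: (1/√2)i|001⟩ + (1/√2)i|010⟩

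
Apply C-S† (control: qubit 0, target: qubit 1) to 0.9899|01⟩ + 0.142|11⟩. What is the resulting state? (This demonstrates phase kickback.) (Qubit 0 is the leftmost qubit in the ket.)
0.9899|01⟩ - 0.142i|11⟩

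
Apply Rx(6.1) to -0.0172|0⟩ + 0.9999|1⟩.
(0.01713 - 0.09146i)|0⟩ + (-0.9957 + 0.001573i)|1⟩

Rx(6.1) = [[cos(θ/2), −i·sin(θ/2)], [−i·sin(θ/2), cos(θ/2)]]; θ = 6.1, cos(θ/2) ≈ -0.995808, sin(θ/2) ≈ 0.0914646.
With a = amp(|0⟩) = -0.0172 and b = amp(|1⟩) = 0.9999:
new amp(|0⟩) = (-0.995808)·a + (-0.0914646i)·b = (0.01713 - 0.09146i)
new amp(|1⟩) = (-0.0914646i)·a + (-0.995808)·b = (-0.9957 + 0.001573i)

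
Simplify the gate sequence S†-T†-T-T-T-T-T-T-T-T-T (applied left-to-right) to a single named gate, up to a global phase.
S†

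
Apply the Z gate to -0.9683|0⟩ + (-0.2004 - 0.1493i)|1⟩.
-0.9683|0⟩ + (0.2004 + 0.1493i)|1⟩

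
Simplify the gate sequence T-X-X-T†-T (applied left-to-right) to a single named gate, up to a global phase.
T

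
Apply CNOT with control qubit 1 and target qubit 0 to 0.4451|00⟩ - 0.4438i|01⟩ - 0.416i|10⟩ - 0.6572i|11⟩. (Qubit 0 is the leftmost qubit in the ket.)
0.4451|00⟩ - 0.6572i|01⟩ - 0.416i|10⟩ - 0.4438i|11⟩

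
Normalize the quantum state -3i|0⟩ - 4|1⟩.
-0.6i|0⟩ - 0.8|1⟩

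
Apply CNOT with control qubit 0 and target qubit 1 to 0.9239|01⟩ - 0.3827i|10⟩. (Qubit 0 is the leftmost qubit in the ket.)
0.9239|01⟩ - 0.3827i|11⟩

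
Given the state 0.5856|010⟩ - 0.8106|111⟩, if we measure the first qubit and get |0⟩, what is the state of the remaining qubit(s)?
|10⟩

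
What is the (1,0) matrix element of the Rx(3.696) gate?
-0.9618i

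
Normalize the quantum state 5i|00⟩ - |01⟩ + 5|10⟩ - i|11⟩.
0.6934i|00⟩ - 0.1387|01⟩ + 0.6934|10⟩ - 0.1387i|11⟩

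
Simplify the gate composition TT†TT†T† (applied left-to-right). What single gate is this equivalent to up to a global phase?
T†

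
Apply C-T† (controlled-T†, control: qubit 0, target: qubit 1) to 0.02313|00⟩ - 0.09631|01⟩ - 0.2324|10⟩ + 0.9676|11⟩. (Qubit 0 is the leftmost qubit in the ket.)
0.02313|00⟩ - 0.09631|01⟩ - 0.2324|10⟩ + (0.6842 - 0.6842i)|11⟩

C-T† leaves the control-|0⟩ kets |00⟩, |01⟩ unchanged and applies T† to qubit 1 on the control-|1⟩ pair (|10⟩, |11⟩).
T† = [[1, 0], [0, (1/√2 - (1/√2)i)]].
With a = amp(|10⟩) = -0.2324 and b = amp(|11⟩) = 0.9676:
new amp(|10⟩) = (1)·a = -0.2324
new amp(|11⟩) = (1/√2 - (1/√2)i)·b = (0.6842 - 0.6842i)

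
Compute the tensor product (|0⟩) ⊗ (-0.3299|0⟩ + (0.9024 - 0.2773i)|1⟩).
-0.3299|00⟩ + (0.9024 - 0.2773i)|01⟩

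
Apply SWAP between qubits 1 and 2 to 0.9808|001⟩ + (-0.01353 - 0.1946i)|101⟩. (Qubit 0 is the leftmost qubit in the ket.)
0.9808|010⟩ + (-0.01353 - 0.1946i)|110⟩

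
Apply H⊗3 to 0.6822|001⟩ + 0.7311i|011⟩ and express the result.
(0.2412 + 0.2585i)|000⟩ + (-0.2412 - 0.2585i)|001⟩ + (0.2412 - 0.2585i)|010⟩ + (-0.2412 + 0.2585i)|011⟩ + (0.2412 + 0.2585i)|100⟩ + (-0.2412 - 0.2585i)|101⟩ + (0.2412 - 0.2585i)|110⟩ + (-0.2412 + 0.2585i)|111⟩

H⊗3 gives amp(|y⟩) = (1/2√2) Σ_x (−1)^(x·y) amp(|x⟩), where x·y is the number of positions in which both x and y have a 1.
|000⟩: (0.6822 + 0.7311i)/(2√2) = (0.2412 + 0.2585i)
|001⟩: (-0.6822 - 0.7311i)/(2√2) = (-0.2412 - 0.2585i)
|010⟩: (0.6822 - 0.7311i)/(2√2) = (0.2412 - 0.2585i)
|011⟩: (-0.6822 + 0.7311i)/(2√2) = (-0.2412 + 0.2585i)
|100⟩: (0.6822 + 0.7311i)/(2√2) = (0.2412 + 0.2585i)
|101⟩: (-0.6822 - 0.7311i)/(2√2) = (-0.2412 - 0.2585i)
|110⟩: (0.6822 - 0.7311i)/(2√2) = (0.2412 - 0.2585i)
|111⟩: (-0.6822 + 0.7311i)/(2√2) = (-0.2412 + 0.2585i)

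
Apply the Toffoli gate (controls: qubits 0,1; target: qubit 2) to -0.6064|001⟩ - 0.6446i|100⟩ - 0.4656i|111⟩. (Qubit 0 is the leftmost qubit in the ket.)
-0.6064|001⟩ - 0.6446i|100⟩ - 0.4656i|110⟩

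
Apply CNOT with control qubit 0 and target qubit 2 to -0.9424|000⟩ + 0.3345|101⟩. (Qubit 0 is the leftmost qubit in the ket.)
-0.9424|000⟩ + 0.3345|100⟩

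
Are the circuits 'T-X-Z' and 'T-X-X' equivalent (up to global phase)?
No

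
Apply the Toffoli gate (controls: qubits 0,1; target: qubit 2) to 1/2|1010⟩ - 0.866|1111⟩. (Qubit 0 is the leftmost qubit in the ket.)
1/2|1010⟩ - 0.866|1101⟩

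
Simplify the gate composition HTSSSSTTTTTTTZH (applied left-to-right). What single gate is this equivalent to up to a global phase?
X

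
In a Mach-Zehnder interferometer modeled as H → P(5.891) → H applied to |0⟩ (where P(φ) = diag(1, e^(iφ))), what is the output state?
(0.962 - 0.1911i)|0⟩ + (0.03796 + 0.1911i)|1⟩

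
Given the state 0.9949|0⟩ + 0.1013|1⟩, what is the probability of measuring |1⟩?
0.01026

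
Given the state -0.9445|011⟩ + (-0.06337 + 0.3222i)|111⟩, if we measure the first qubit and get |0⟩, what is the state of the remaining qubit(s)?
-|11⟩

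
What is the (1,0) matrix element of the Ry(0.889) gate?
0.43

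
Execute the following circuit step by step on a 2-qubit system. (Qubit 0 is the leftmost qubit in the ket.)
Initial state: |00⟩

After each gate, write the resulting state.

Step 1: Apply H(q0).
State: 1/√2|00⟩ + 1/√2|10⟩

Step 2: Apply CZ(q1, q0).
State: 1/√2|00⟩ + 1/√2|10⟩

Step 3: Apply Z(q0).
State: 1/√2|00⟩ - 1/√2|10⟩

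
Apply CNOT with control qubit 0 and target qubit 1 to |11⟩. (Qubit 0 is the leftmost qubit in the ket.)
|10⟩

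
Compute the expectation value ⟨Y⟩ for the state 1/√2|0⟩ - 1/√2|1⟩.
0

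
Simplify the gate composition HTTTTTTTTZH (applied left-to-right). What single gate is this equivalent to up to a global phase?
X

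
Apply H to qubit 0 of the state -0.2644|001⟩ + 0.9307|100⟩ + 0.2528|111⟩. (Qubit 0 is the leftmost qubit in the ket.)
0.6581|000⟩ - 0.187|001⟩ + 0.1788|011⟩ - 0.6581|100⟩ - 0.187|101⟩ - 0.1788|111⟩

H on qubit 0 mixes each pair of kets that differ only in qubit 0: amplitudes (a, b) of (|…0…⟩, |…1…⟩) become ((a + b)/√2, (a − b)/√2). Kets absent from the input have amplitude 0.
(|000⟩, |100⟩): (a, b) = (0, 0.9307) → (0.6581, -0.6581)
(|001⟩, |101⟩): (a, b) = (-0.2644, 0) → (-0.187, -0.187)
(|011⟩, |111⟩): (a, b) = (0, 0.2528) → (0.1788, -0.1788)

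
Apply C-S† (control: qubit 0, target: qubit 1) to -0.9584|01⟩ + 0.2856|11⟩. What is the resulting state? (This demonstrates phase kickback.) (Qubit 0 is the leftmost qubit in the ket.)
-0.9584|01⟩ - 0.2856i|11⟩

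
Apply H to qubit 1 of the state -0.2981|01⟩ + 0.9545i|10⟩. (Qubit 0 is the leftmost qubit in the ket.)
-0.2108|00⟩ + 0.2108|01⟩ + 0.6749i|10⟩ + 0.6749i|11⟩

H on qubit 1 mixes each pair of kets that differ only in qubit 1: amplitudes (a, b) of (|…0…⟩, |…1…⟩) become ((a + b)/√2, (a − b)/√2). Kets absent from the input have amplitude 0.
(|00⟩, |01⟩): (a, b) = (0, -0.2981) → (-0.2108, 0.2108)
(|10⟩, |11⟩): (a, b) = (0.9545i, 0) → (0.6749i, 0.6749i)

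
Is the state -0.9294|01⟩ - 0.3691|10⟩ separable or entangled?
Entangled

Writing the state as a|00⟩ + b|01⟩ + c|10⟩ + d|11⟩, it is a product state iff ad − bc = 0.
Here (a, b, c, d) = (0, -0.9294, -0.3691, 0): ad − bc = (0)(0) − (-0.9294)(-0.3691) = -0.343 ≠ 0, so the state is entangled.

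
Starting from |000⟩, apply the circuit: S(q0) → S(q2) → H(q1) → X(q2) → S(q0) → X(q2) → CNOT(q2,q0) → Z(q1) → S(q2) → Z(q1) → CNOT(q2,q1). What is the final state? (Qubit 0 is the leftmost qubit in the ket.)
1/√2|000⟩ + 1/√2|010⟩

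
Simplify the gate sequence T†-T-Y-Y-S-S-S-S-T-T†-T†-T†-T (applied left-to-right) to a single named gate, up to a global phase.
T†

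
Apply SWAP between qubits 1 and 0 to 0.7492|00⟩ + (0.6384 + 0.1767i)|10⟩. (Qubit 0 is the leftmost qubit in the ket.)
0.7492|00⟩ + (0.6384 + 0.1767i)|01⟩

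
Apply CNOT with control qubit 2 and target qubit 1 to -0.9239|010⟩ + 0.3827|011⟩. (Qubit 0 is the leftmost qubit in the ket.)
0.3827|001⟩ - 0.9239|010⟩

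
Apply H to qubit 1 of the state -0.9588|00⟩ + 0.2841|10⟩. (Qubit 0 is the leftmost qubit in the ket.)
-0.678|00⟩ - 0.678|01⟩ + 0.2009|10⟩ + 0.2009|11⟩

H on qubit 1 mixes each pair of kets that differ only in qubit 1: amplitudes (a, b) of (|…0…⟩, |…1…⟩) become ((a + b)/√2, (a − b)/√2). Kets absent from the input have amplitude 0.
(|00⟩, |01⟩): (a, b) = (-0.9588, 0) → (-0.678, -0.678)
(|10⟩, |11⟩): (a, b) = (0.2841, 0) → (0.2009, 0.2009)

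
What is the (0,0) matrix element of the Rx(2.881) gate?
0.1299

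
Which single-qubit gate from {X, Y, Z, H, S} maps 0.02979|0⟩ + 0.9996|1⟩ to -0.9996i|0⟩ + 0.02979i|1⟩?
Y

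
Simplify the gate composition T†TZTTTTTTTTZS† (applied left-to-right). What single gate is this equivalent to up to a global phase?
S†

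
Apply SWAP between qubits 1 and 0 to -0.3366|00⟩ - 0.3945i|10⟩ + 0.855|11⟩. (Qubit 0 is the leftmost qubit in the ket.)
-0.3366|00⟩ - 0.3945i|01⟩ + 0.855|11⟩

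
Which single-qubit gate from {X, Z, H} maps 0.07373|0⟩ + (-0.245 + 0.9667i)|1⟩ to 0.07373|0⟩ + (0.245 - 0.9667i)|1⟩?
Z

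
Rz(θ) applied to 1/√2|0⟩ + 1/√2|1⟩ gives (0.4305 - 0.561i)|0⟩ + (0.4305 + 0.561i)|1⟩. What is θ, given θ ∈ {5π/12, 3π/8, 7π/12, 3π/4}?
7π/12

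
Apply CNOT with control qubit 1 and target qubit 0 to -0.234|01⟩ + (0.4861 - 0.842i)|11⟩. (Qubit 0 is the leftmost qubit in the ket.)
(0.4861 - 0.842i)|01⟩ - 0.234|11⟩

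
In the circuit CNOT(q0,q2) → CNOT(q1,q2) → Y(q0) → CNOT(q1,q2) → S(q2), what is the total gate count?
5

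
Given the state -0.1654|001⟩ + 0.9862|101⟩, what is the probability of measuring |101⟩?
0.9726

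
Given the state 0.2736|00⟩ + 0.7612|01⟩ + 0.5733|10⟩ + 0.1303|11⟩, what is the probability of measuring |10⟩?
0.3287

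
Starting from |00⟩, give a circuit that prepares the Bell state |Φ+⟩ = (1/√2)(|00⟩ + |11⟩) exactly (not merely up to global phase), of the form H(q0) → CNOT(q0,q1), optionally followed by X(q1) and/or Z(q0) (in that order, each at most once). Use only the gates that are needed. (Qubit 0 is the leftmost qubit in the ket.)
H(q0) → CNOT(q0,q1)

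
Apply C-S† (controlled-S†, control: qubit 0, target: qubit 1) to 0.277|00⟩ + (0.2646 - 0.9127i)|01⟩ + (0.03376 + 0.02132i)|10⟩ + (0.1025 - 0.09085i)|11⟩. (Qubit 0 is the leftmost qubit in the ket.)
0.277|00⟩ + (0.2646 - 0.9127i)|01⟩ + (0.03376 + 0.02132i)|10⟩ + (-0.09085 - 0.1025i)|11⟩

C-S† leaves the control-|0⟩ kets |00⟩, |01⟩ unchanged and applies S† to qubit 1 on the control-|1⟩ pair (|10⟩, |11⟩).
S† = [[1, 0], [0, -i]].
With a = amp(|10⟩) = (0.03376 + 0.02132i) and b = amp(|11⟩) = (0.1025 - 0.09085i):
new amp(|10⟩) = (1)·a = (0.03376 + 0.02132i)
new amp(|11⟩) = (-i)·b = (-0.09085 - 0.1025i)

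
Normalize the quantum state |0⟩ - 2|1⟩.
1/√5|0⟩ - 0.8944|1⟩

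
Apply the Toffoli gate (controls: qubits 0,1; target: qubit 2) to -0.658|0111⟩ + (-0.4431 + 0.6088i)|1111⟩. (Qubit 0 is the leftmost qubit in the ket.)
-0.658|0111⟩ + (-0.4431 + 0.6088i)|1101⟩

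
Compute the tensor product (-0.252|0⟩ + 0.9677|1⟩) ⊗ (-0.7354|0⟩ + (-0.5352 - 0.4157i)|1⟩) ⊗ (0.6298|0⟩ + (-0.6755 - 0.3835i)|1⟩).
0.1167|000⟩ + (-0.1252 - 0.07107i)|001⟩ + (0.08494 + 0.06598i)|010⟩ + (-0.05093 - 0.1225i)|011⟩ - 0.4482|100⟩ + (0.4807 + 0.2729i)|101⟩ + (-0.3262 - 0.2534i)|110⟩ + (0.1956 + 0.4704i)|111⟩

amp(|b₁b₂…⟩) = product of the factor amplitudes for bits b₁, b₂, …; only kets whose every factor amplitude is nonzero survive.
|000⟩: (-0.252)(-0.7354)(0.6298) = 0.1167
|001⟩: (-0.252)(-0.7354)(-0.6755 - 0.3835i) = (-0.1252 - 0.07107i)
|010⟩: (-0.252)(-0.5352 - 0.4157i)(0.6298) = (0.08494 + 0.06598i)
|011⟩: (-0.252)(-0.5352 - 0.4157i)(-0.6755 - 0.3835i) = (-0.05093 - 0.1225i)
|100⟩: (0.9677)(-0.7354)(0.6298) = -0.4482
|101⟩: (0.9677)(-0.7354)(-0.6755 - 0.3835i) = (0.4807 + 0.2729i)
|110⟩: (0.9677)(-0.5352 - 0.4157i)(0.6298) = (-0.3262 - 0.2534i)
|111⟩: (0.9677)(-0.5352 - 0.4157i)(-0.6755 - 0.3835i) = (0.1956 + 0.4704i)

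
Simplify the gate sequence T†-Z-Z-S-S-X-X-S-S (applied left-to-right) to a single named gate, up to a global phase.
T†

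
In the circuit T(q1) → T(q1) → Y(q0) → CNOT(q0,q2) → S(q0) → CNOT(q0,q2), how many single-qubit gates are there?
4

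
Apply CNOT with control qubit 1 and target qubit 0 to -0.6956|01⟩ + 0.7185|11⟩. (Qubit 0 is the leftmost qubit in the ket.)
0.7185|01⟩ - 0.6956|11⟩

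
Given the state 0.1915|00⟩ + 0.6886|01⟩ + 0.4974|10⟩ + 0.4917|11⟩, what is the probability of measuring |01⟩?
0.4742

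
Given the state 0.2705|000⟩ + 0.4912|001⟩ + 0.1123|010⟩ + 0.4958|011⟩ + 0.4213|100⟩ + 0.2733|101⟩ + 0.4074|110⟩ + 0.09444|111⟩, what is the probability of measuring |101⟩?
0.07469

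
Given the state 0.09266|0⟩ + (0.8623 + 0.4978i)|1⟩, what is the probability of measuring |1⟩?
0.9914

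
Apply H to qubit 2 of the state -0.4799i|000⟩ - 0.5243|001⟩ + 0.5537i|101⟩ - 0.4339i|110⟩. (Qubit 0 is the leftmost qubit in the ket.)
(-0.3707 - 0.3393i)|000⟩ + (0.3707 - 0.3393i)|001⟩ + 0.3915i|100⟩ - 0.3915i|101⟩ - 0.3068i|110⟩ - 0.3068i|111⟩

H on qubit 2 mixes each pair of kets that differ only in qubit 2: amplitudes (a, b) of (|…0…⟩, |…1…⟩) become ((a + b)/√2, (a − b)/√2). Kets absent from the input have amplitude 0.
(|000⟩, |001⟩): (a, b) = (-0.4799i, -0.5243) → ((-0.3707 - 0.3393i), (0.3707 - 0.3393i))
(|100⟩, |101⟩): (a, b) = (0, 0.5537i) → (0.3915i, -0.3915i)
(|110⟩, |111⟩): (a, b) = (-0.4339i, 0) → (-0.3068i, -0.3068i)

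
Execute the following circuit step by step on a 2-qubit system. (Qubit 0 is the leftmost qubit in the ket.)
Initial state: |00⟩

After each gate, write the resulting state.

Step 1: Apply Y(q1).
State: i|01⟩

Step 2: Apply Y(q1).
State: |00⟩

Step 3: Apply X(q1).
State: |01⟩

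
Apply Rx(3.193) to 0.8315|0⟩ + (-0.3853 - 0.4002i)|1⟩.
(-0.4214 + 0.3852i)|0⟩ + (0.009903 - 0.8209i)|1⟩

Rx(3.193) = [[cos(θ/2), −i·sin(θ/2)], [−i·sin(θ/2), cos(θ/2)]]; θ = 3.193, cos(θ/2) ≈ -0.0257008, sin(θ/2) ≈ 0.99967.
With a = amp(|0⟩) = 0.8315 and b = amp(|1⟩) = (-0.3853 - 0.4002i):
new amp(|0⟩) = (-0.0257008)·a + (-0.99967i)·b = (-0.4214 + 0.3852i)
new amp(|1⟩) = (-0.99967i)·a + (-0.0257008)·b = (0.009903 - 0.8209i)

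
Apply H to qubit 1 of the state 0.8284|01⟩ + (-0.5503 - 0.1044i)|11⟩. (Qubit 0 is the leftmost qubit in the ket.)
0.5858|00⟩ - 0.5858|01⟩ + (-0.3891 - 0.07382i)|10⟩ + (0.3891 + 0.07382i)|11⟩

H on qubit 1 mixes each pair of kets that differ only in qubit 1: amplitudes (a, b) of (|…0…⟩, |…1…⟩) become ((a + b)/√2, (a − b)/√2). Kets absent from the input have amplitude 0.
(|00⟩, |01⟩): (a, b) = (0, 0.8284) → (0.5858, -0.5858)
(|10⟩, |11⟩): (a, b) = (0, (-0.5503 - 0.1044i)) → ((-0.3891 - 0.07382i), (0.3891 + 0.07382i))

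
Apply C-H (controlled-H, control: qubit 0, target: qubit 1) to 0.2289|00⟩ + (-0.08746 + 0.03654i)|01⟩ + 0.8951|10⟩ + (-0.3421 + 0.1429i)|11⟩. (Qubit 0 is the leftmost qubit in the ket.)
0.2289|00⟩ + (-0.08746 + 0.03654i)|01⟩ + (0.391 + 0.101i)|10⟩ + (0.8748 - 0.101i)|11⟩

C-H leaves the control-|0⟩ kets |00⟩, |01⟩ unchanged and applies H to qubit 1 on the control-|1⟩ pair (|10⟩, |11⟩).
H = [[1/√2, 1/√2], [1/√2, -1/√2]].
With a = amp(|10⟩) = 0.8951 and b = amp(|11⟩) = (-0.3421 + 0.1429i):
new amp(|10⟩) = (1/√2)·a + (1/√2)·b = (0.391 + 0.101i)
new amp(|11⟩) = (1/√2)·a + (-1/√2)·b = (0.8748 - 0.101i)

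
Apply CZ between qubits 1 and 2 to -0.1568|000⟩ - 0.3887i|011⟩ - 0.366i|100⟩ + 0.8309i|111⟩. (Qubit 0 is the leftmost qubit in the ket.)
-0.1568|000⟩ + 0.3887i|011⟩ - 0.366i|100⟩ - 0.8309i|111⟩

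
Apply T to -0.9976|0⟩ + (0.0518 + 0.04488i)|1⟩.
-0.9976|0⟩ + (0.004893 + 0.06836i)|1⟩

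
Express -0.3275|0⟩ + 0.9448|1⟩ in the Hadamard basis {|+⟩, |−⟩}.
0.4365|+⟩ - 0.8997|−⟩

With |ψ⟩ = α|0⟩ + β|1⟩, the Hadamard-basis coefficients are ⟨+|ψ⟩ = (α + β)/√2 and ⟨−|ψ⟩ = (α − β)/√2.
Here α = -0.3275, β = 0.9448: (α + β)/√2 = 0.4365, (α − β)/√2 = -0.8997.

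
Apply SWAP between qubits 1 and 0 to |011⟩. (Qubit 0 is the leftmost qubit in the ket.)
|101⟩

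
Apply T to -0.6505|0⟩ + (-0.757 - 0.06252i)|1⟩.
-0.6505|0⟩ + (-0.4911 - 0.5795i)|1⟩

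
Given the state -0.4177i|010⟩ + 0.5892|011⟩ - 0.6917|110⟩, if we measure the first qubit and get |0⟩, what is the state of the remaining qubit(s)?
-0.5783i|10⟩ + 0.8158|11⟩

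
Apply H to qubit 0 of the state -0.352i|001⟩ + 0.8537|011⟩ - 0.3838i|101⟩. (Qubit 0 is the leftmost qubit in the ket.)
-0.5203i|001⟩ + 0.6037|011⟩ + 0.02249i|101⟩ + 0.6037|111⟩

H on qubit 0 mixes each pair of kets that differ only in qubit 0: amplitudes (a, b) of (|…0…⟩, |…1…⟩) become ((a + b)/√2, (a − b)/√2). Kets absent from the input have amplitude 0.
(|001⟩, |101⟩): (a, b) = (-0.352i, -0.3838i) → (-0.5203i, 0.02249i)
(|011⟩, |111⟩): (a, b) = (0.8537, 0) → (0.6037, 0.6037)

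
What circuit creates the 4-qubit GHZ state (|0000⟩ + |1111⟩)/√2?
H(q0) → CNOT(q0,q1) → CNOT(q0,q2) → CNOT(q0,q3)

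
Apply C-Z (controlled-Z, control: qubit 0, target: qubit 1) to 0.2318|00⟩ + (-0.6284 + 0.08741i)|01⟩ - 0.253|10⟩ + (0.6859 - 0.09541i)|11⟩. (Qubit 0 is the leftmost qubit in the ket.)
0.2318|00⟩ + (-0.6284 + 0.08741i)|01⟩ - 0.253|10⟩ + (-0.6859 + 0.09541i)|11⟩

C-Z leaves the control-|0⟩ kets |00⟩, |01⟩ unchanged and applies Z to qubit 1 on the control-|1⟩ pair (|10⟩, |11⟩).
Z = [[1, 0], [0, -1]].
With a = amp(|10⟩) = -0.253 and b = amp(|11⟩) = (0.6859 - 0.09541i):
new amp(|10⟩) = (1)·a = -0.253
new amp(|11⟩) = (-1)·b = (-0.6859 + 0.09541i)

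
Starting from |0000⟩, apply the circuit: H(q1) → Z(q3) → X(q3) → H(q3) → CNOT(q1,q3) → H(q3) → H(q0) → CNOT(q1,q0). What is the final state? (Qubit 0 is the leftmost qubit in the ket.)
1/2|0001⟩ - 1/2|0101⟩ + 1/2|1001⟩ - 1/2|1101⟩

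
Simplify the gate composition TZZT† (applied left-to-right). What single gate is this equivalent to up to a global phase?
I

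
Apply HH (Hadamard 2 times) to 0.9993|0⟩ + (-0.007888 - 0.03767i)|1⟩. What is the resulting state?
0.9993|0⟩ + (-0.007888 - 0.03767i)|1⟩

H² = I, so an even number of Hadamards cancels: H^2 = I and the state is unchanged.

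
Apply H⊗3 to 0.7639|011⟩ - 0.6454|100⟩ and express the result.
0.0419|000⟩ - 0.4983|001⟩ - 0.4983|010⟩ + 0.0419|011⟩ + 0.4983|100⟩ - 0.0419|101⟩ - 0.0419|110⟩ + 0.4983|111⟩

H⊗3 gives amp(|y⟩) = (1/2√2) Σ_x (−1)^(x·y) amp(|x⟩), where x·y is the number of positions in which both x and y have a 1.
|000⟩: (0.7639 - 0.6454)/(2√2) = 0.0419
|001⟩: (-0.7639 - 0.6454)/(2√2) = -0.4983
|010⟩: (-0.7639 - 0.6454)/(2√2) = -0.4983
|011⟩: (0.7639 - 0.6454)/(2√2) = 0.0419
|100⟩: (0.7639 + 0.6454)/(2√2) = 0.4983
|101⟩: (-0.7639 + 0.6454)/(2√2) = -0.0419
|110⟩: (-0.7639 + 0.6454)/(2√2) = -0.0419
|111⟩: (0.7639 + 0.6454)/(2√2) = 0.4983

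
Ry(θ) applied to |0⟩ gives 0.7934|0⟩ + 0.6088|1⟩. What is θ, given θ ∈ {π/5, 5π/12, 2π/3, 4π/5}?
5π/12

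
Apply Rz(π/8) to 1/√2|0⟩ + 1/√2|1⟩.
(0.6935 - 0.1379i)|0⟩ + (0.6935 + 0.1379i)|1⟩

Rz(π/8) = [[e^(−iθ/2), 0], [0, e^(iθ/2)]] with e^(±iθ/2) = cos(θ/2) ± i·sin(θ/2); θ = π/8, cos(θ/2) ≈ 0.980785, sin(θ/2) ≈ 0.19509.
With a = amp(|0⟩) = 1/√2 and b = amp(|1⟩) = 1/√2:
new amp(|0⟩) = (0.980785 - 0.19509i)·a = (0.6935 - 0.1379i)
new amp(|1⟩) = (0.980785 + 0.19509i)·b = (0.6935 + 0.1379i)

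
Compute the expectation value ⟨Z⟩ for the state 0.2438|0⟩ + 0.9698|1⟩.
-0.8811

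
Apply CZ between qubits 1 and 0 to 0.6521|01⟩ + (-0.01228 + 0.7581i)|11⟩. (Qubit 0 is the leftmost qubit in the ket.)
0.6521|01⟩ + (0.01228 - 0.7581i)|11⟩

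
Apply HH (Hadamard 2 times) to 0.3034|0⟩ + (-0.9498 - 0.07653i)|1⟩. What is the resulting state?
0.3034|0⟩ + (-0.9498 - 0.07653i)|1⟩

H² = I, so an even number of Hadamards cancels: H^2 = I and the state is unchanged.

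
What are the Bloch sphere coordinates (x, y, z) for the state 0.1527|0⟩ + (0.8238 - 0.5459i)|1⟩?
(0.2516, -0.1667, -0.9533)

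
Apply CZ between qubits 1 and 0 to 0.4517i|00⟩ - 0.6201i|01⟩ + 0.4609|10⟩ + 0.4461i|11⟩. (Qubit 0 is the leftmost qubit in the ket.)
0.4517i|00⟩ - 0.6201i|01⟩ + 0.4609|10⟩ - 0.4461i|11⟩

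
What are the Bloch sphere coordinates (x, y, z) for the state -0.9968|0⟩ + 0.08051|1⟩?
(-0.1605, 0, 0.9871)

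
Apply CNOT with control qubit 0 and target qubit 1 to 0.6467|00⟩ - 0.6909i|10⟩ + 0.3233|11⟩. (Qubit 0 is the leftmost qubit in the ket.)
0.6467|00⟩ + 0.3233|10⟩ - 0.6909i|11⟩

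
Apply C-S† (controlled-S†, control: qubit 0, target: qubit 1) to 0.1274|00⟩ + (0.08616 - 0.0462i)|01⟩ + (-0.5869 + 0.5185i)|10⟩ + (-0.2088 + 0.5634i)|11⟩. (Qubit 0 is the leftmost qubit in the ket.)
0.1274|00⟩ + (0.08616 - 0.0462i)|01⟩ + (-0.5869 + 0.5185i)|10⟩ + (0.5634 + 0.2088i)|11⟩

C-S† leaves the control-|0⟩ kets |00⟩, |01⟩ unchanged and applies S† to qubit 1 on the control-|1⟩ pair (|10⟩, |11⟩).
S† = [[1, 0], [0, -i]].
With a = amp(|10⟩) = (-0.5869 + 0.5185i) and b = amp(|11⟩) = (-0.2088 + 0.5634i):
new amp(|10⟩) = (1)·a = (-0.5869 + 0.5185i)
new amp(|11⟩) = (-i)·b = (0.5634 + 0.2088i)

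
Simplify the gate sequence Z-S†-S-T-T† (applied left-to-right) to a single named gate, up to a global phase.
Z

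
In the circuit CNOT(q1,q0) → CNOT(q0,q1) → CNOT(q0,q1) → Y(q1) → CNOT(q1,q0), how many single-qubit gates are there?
1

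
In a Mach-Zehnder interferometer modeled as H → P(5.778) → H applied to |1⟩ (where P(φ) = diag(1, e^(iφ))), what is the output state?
(0.06246 + 0.242i)|0⟩ + (0.9375 - 0.242i)|1⟩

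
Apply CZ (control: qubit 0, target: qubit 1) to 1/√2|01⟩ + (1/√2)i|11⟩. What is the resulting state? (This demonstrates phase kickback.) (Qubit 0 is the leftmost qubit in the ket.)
1/√2|01⟩ - (1/√2)i|11⟩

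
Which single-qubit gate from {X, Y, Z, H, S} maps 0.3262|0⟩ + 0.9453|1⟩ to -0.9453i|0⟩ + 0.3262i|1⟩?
Y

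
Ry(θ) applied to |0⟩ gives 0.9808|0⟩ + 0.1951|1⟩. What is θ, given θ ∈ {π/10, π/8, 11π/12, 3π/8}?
π/8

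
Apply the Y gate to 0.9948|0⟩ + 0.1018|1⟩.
-0.1018i|0⟩ + 0.9948i|1⟩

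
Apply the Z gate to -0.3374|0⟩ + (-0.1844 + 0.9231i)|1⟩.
-0.3374|0⟩ + (0.1844 - 0.9231i)|1⟩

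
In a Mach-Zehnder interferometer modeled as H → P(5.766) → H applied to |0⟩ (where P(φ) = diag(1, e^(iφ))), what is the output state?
(0.9346 - 0.2472i)|0⟩ + (0.06539 + 0.2472i)|1⟩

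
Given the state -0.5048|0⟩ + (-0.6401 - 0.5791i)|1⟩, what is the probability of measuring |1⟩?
0.7451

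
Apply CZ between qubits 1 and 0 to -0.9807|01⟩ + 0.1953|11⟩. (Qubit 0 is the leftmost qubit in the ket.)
-0.9807|01⟩ - 0.1953|11⟩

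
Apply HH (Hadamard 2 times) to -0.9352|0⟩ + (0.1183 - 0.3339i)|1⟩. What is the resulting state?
-0.9352|0⟩ + (0.1183 - 0.3339i)|1⟩

H² = I, so an even number of Hadamards cancels: H^2 = I and the state is unchanged.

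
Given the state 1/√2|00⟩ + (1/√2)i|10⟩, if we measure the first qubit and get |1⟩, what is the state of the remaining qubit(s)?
i|0⟩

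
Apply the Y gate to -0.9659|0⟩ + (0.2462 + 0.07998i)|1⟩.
(0.07998 - 0.2462i)|0⟩ - 0.9659i|1⟩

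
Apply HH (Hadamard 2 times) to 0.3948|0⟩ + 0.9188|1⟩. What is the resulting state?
0.3948|0⟩ + 0.9188|1⟩

H² = I, so an even number of Hadamards cancels: H^2 = I and the state is unchanged.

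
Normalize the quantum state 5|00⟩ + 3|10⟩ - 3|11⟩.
0.7625|00⟩ + 0.4575|10⟩ - 0.4575|11⟩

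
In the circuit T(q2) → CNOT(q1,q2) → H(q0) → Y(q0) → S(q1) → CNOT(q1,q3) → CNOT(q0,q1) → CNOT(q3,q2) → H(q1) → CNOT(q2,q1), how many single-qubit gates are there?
5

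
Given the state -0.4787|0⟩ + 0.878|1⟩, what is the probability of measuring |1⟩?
0.7709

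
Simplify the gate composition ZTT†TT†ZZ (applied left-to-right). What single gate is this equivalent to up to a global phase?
Z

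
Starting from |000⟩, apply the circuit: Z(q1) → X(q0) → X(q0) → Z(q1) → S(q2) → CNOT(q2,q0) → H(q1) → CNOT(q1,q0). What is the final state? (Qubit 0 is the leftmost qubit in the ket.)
1/√2|000⟩ + 1/√2|110⟩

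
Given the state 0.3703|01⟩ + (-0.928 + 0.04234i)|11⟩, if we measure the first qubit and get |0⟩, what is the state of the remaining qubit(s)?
|1⟩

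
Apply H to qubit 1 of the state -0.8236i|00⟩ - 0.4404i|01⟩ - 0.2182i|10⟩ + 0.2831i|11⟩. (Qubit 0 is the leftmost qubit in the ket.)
-0.8938i|00⟩ - 0.271i|01⟩ + 0.04589i|10⟩ - 0.3545i|11⟩

H on qubit 1 mixes each pair of kets that differ only in qubit 1: amplitudes (a, b) of (|…0…⟩, |…1…⟩) become ((a + b)/√2, (a − b)/√2). Kets absent from the input have amplitude 0.
(|00⟩, |01⟩): (a, b) = (-0.8236i, -0.4404i) → (-0.8938i, -0.271i)
(|10⟩, |11⟩): (a, b) = (-0.2182i, 0.2831i) → (0.04589i, -0.3545i)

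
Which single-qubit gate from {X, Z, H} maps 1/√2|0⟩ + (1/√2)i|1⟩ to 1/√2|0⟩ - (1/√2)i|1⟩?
Z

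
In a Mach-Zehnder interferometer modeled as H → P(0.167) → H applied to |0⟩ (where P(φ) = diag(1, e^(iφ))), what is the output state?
(0.993 + 0.08311i)|0⟩ + (0.006956 - 0.08311i)|1⟩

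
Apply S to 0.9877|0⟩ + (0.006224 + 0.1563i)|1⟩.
0.9877|0⟩ + (-0.1563 + 0.006224i)|1⟩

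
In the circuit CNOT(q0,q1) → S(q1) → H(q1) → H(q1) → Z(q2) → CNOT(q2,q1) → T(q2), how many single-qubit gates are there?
5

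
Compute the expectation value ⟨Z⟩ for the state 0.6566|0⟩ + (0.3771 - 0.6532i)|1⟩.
-0.1378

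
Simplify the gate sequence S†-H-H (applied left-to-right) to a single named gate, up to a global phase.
S†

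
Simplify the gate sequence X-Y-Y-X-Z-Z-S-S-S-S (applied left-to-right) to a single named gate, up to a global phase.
I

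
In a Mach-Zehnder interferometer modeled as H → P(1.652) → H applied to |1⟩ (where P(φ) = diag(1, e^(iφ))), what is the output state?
(0.5406 - 0.4984i)|0⟩ + (0.4594 + 0.4984i)|1⟩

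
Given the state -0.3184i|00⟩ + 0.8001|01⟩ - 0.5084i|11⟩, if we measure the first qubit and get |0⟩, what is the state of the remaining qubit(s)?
-0.3697i|0⟩ + 0.9291|1⟩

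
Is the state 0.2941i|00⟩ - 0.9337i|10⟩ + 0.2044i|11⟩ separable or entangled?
Entangled

Writing the state as a|00⟩ + b|01⟩ + c|10⟩ + d|11⟩, it is a product state iff ad − bc = 0.
Here (a, b, c, d) = (0.2941i, 0, -0.9337i, 0.2044i): ad − bc = (0.2941i)(0.2044i) − (0)(-0.9337i) = -0.06011 ≠ 0, so the state is entangled.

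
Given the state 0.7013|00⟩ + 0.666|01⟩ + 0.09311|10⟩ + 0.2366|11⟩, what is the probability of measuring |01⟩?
0.4436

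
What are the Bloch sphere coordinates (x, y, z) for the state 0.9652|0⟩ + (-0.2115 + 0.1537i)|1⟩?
(-0.4083, 0.2967, 0.8633)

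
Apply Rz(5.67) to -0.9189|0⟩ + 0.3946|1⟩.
(0.876 + 0.2773i)|0⟩ + (-0.3762 + 0.1191i)|1⟩

Rz(5.67) = [[e^(−iθ/2), 0], [0, e^(iθ/2)]] with e^(±iθ/2) = cos(θ/2) ± i·sin(θ/2); θ = 5.67, cos(θ/2) ≈ -0.953367, sin(θ/2) ≈ 0.301812.
With a = amp(|0⟩) = -0.9189 and b = amp(|1⟩) = 0.3946:
new amp(|0⟩) = (-0.953367 - 0.301812i)·a = (0.876 + 0.2773i)
new amp(|1⟩) = (-0.953367 + 0.301812i)·b = (-0.3762 + 0.1191i)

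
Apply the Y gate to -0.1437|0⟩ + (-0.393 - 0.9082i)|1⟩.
(-0.9082 + 0.393i)|0⟩ - 0.1437i|1⟩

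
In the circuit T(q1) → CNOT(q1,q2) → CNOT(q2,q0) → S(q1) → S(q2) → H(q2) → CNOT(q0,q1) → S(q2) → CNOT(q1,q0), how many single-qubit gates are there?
5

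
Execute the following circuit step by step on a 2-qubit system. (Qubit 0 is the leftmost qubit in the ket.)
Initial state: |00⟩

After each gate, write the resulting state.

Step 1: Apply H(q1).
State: 1/√2|00⟩ + 1/√2|01⟩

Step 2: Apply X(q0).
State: 1/√2|10⟩ + 1/√2|11⟩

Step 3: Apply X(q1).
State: 1/√2|10⟩ + 1/√2|11⟩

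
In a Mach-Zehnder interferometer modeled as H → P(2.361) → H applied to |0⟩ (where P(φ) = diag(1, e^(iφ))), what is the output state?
(0.1448 + 0.3519i)|0⟩ + (0.8552 - 0.3519i)|1⟩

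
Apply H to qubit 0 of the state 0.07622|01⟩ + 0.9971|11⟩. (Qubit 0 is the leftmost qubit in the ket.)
0.759|01⟩ - 0.6512|11⟩

H on qubit 0 mixes each pair of kets that differ only in qubit 0: amplitudes (a, b) of (|…0…⟩, |…1…⟩) become ((a + b)/√2, (a − b)/√2). Kets absent from the input have amplitude 0.
(|01⟩, |11⟩): (a, b) = (0.07622, 0.9971) → (0.759, -0.6512)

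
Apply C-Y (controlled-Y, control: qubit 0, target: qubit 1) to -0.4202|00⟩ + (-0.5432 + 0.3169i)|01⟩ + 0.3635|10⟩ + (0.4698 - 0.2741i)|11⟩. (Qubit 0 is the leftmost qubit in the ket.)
-0.4202|00⟩ + (-0.5432 + 0.3169i)|01⟩ + (-0.2741 - 0.4698i)|10⟩ + 0.3635i|11⟩

C-Y leaves the control-|0⟩ kets |00⟩, |01⟩ unchanged and applies Y to qubit 1 on the control-|1⟩ pair (|10⟩, |11⟩).
Y = [[0, -i], [i, 0]].
With a = amp(|10⟩) = 0.3635 and b = amp(|11⟩) = (0.4698 - 0.2741i):
new amp(|10⟩) = (-i)·b = (-0.2741 - 0.4698i)
new amp(|11⟩) = (i)·a = 0.3635i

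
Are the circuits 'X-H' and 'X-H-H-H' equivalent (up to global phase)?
Yes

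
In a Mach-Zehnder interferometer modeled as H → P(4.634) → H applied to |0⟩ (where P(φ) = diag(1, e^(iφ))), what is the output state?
(0.4608 - 0.4985i)|0⟩ + (0.5392 + 0.4985i)|1⟩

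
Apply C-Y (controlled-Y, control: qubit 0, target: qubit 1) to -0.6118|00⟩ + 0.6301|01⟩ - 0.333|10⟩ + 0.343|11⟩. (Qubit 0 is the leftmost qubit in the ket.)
-0.6118|00⟩ + 0.6301|01⟩ - 0.343i|10⟩ - 0.333i|11⟩

C-Y leaves the control-|0⟩ kets |00⟩, |01⟩ unchanged and applies Y to qubit 1 on the control-|1⟩ pair (|10⟩, |11⟩).
Y = [[0, -i], [i, 0]].
With a = amp(|10⟩) = -0.333 and b = amp(|11⟩) = 0.343:
new amp(|10⟩) = (-i)·b = -0.343i
new amp(|11⟩) = (i)·a = -0.333i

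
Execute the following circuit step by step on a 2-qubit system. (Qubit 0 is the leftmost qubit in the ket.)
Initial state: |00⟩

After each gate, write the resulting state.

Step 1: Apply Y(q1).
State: i|01⟩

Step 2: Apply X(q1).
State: i|00⟩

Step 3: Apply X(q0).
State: i|10⟩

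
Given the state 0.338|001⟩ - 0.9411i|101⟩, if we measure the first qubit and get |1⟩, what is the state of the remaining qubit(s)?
-i|01⟩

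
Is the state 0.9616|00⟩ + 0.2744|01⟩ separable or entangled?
Separable

Writing the state as a|00⟩ + b|01⟩ + c|10⟩ + d|11⟩, it is a product state iff ad − bc = 0.
Here (a, b, c, d) = (0.9616, 0.2744, 0, 0): ad − bc = (0.9616)(0) − (0.2744)(0) = 0, so the state is separable.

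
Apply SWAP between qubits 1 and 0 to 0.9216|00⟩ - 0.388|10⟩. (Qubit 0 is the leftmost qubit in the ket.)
0.9216|00⟩ - 0.388|01⟩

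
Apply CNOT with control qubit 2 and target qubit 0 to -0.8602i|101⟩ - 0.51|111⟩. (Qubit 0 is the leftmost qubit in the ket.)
-0.8602i|001⟩ - 0.51|011⟩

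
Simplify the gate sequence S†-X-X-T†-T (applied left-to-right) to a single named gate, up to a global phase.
S†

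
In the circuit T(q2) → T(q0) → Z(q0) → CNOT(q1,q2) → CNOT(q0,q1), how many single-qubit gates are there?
3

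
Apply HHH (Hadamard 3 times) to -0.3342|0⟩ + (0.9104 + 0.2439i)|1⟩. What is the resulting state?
(0.4074 + 0.1725i)|0⟩ + (-0.8801 - 0.1725i)|1⟩

H² = I, so H^3 = H: a single Hadamard. With (a, b) = (-0.3342, (0.9104 + 0.2439i)), H gives ((a + b)/√2, (a − b)/√2) = ((0.4074 + 0.1725i), (-0.8801 - 0.1725i)).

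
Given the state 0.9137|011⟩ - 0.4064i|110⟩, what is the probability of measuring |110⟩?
0.1652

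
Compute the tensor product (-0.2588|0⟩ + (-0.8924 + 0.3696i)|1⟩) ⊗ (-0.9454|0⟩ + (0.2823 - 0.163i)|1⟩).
0.2447|00⟩ + (-0.07306 + 0.04218i)|01⟩ + (0.8437 - 0.3494i)|10⟩ + (-0.1917 + 0.2498i)|11⟩

amp(|b₁b₂…⟩) = product of the factor amplitudes for bits b₁, b₂, …; only kets whose every factor amplitude is nonzero survive.
|00⟩: (-0.2588)(-0.9454) = 0.2447
|01⟩: (-0.2588)(0.2823 - 0.163i) = (-0.07306 + 0.04218i)
|10⟩: (-0.8924 + 0.3696i)(-0.9454) = (0.8437 - 0.3494i)
|11⟩: (-0.8924 + 0.3696i)(0.2823 - 0.163i) = (-0.1917 + 0.2498i)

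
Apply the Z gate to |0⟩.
|0⟩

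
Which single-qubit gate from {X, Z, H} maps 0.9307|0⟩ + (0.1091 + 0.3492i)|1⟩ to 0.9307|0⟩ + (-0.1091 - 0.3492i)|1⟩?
Z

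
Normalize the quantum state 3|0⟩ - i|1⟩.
0.9487|0⟩ - 0.3162i|1⟩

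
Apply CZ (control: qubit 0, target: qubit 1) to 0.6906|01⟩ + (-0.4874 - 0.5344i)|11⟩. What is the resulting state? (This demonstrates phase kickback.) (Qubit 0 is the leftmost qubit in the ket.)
0.6906|01⟩ + (0.4874 + 0.5344i)|11⟩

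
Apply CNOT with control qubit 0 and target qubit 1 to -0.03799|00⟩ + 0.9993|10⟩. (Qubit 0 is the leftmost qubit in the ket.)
-0.03799|00⟩ + 0.9993|11⟩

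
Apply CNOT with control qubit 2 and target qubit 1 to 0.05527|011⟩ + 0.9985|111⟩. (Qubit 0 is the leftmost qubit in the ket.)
0.05527|001⟩ + 0.9985|101⟩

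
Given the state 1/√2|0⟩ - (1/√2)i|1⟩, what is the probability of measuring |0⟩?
1/2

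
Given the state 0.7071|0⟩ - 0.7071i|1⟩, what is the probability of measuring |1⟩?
0.5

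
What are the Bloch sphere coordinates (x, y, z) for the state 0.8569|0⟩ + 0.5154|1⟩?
(0.8833, 0, 0.4686)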